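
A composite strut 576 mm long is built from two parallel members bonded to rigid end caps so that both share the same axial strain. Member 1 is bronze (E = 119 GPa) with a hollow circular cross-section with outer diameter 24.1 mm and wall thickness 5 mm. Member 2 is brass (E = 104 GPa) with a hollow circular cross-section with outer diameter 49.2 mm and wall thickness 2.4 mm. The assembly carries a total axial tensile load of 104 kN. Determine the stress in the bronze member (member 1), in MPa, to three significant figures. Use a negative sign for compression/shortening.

A_1 = 300 mm².
A_2 = 352.9 mm².
Equal strain + equilibrium ⇒ each member carries load in proportion to AE: A₁E₁ = 35700000 N, A₂E₂ = 36700000 N, ΣAE = 72400000 N.
σ₁ = P·E₁/ΣAE = 104000·119000/72400000 = 170.9 MPa.

171 MPa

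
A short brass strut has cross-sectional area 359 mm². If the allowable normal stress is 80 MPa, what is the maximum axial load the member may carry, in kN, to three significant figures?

P_max = σ_allow · A = 80 · 359 = 28720 N = 28.72 kN.

28.7 kN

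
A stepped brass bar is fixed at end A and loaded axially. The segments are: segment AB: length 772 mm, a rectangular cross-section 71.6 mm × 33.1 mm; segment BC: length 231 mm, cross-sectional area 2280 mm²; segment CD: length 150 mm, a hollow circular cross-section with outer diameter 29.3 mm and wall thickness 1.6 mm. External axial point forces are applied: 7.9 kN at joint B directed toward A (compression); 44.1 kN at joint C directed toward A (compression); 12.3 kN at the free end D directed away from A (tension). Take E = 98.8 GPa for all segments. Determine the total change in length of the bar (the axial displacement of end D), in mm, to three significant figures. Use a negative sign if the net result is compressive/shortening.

-0.0294 mm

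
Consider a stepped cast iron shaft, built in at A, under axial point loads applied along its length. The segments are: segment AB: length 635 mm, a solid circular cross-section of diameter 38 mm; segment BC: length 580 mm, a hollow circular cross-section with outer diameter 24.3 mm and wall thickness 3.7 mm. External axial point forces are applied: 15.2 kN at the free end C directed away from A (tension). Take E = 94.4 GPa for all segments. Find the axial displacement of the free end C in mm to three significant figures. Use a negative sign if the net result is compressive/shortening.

0.480 mm

Internal axial forces (sectioning from the free end, tension +): N_BC = 15.2 kN, N_AB = 15.2 kN.
A_AB = 1134 mm².
A_BC = 239.5 mm².
δ_AB = 15200·635/(1134·94400) = 0.09015 mm
δ_BC = 15200·580/(239.5·94400) = 0.39 mm
δ = Σδ_i = 0.4802 mm.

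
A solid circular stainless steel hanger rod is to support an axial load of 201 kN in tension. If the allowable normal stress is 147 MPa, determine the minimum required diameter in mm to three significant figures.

Required area A ≥ P/σ_allow = 201000/147 = 1367 mm².
For a solid circular section, d ≥ √(4A/π) = 41.72 mm.

41.7 mm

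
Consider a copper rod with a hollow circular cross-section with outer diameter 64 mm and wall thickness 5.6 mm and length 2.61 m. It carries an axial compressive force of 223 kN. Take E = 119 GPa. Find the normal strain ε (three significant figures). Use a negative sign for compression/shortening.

-0.00182

A = 1027 mm².
σ = N/A = -217 MPa; ε = σ/E = -217/119000 = -1.824e-03.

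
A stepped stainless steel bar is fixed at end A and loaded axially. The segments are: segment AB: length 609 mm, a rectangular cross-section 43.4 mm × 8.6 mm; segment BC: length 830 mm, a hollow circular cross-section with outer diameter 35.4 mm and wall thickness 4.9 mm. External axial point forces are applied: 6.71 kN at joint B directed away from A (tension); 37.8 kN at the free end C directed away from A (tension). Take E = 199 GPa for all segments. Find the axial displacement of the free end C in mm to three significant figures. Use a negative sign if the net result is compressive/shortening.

Internal axial forces (sectioning from the free end, tension +): N_BC = 37.8 kN, N_AB = 44.51 kN.
A_AB = 373.2 mm².
A_BC = 469.5 mm².
δ_AB = 44510·609/(373.2·199000) = 0.365 mm
δ_BC = 37800·830/(469.5·199000) = 0.3358 mm
δ = Σδ_i = 0.7007 mm.

0.701 mm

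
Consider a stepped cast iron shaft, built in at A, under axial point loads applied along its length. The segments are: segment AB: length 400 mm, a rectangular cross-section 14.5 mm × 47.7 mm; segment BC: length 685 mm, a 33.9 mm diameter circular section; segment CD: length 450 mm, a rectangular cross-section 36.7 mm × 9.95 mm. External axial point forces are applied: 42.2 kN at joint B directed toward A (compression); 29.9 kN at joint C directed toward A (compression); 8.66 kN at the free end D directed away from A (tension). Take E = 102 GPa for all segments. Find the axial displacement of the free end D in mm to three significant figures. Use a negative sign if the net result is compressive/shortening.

Internal axial forces (sectioning from the free end, tension +): N_CD = 8.66 kN, N_BC = -21.24 kN, N_AB = -63.44 kN.
A_AB = 691.7 mm².
A_BC = 902.6 mm².
A_CD = 365.2 mm².
δ_AB = -63440·400/(691.7·102000) = -0.3597 mm
δ_BC = -21240·685/(902.6·102000) = -0.158 mm
δ_CD = 8660·450/(365.2·102000) = 0.1046 mm
δ = Σδ_i = -0.4131 mm.

-0.413 mm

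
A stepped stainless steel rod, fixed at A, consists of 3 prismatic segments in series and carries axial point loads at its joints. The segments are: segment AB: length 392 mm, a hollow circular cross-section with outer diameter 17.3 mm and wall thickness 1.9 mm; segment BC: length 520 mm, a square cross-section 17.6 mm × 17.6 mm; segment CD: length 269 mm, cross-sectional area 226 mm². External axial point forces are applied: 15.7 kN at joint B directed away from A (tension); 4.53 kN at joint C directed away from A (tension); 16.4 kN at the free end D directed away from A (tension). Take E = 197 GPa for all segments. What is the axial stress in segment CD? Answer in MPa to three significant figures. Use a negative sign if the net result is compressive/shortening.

72.6 MPa

Internal axial forces (sectioning from the free end, tension +): N_CD = 16.4 kN, N_BC = 20.93 kN, N_AB = 36.63 kN.
σ_CD = N_CD/A_CD = 16400/226 = 72.57 MPa.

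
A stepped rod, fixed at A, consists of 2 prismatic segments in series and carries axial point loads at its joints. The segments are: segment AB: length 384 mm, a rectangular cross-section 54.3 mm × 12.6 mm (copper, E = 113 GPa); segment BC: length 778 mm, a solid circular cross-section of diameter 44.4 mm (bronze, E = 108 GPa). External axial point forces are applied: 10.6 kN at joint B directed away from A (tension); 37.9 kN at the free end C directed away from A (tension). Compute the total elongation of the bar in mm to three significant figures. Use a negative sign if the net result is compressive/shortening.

0.417 mm

Internal axial forces (sectioning from the free end, tension +): N_BC = 37.9 kN, N_AB = 48.5 kN.
A_AB = 684.2 mm².
A_BC = 1548 mm².
δ_AB = 48500·384/(684.2·113000) = 0.2409 mm
δ_BC = 37900·778/(1548·108000) = 0.1763 mm
δ = Σδ_i = 0.4172 mm.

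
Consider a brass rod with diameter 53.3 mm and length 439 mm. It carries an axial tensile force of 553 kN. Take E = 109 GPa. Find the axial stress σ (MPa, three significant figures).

A = 2231 mm².
σ = N/A = 553000/2231 = 247.8 MPa.

248 MPa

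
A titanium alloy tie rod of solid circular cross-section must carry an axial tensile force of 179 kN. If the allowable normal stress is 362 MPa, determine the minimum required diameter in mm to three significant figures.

25.1 mm

Required area A ≥ P/σ_allow = 179000/362 = 494.5 mm².
For a solid circular section, d ≥ √(4A/π) = 25.09 mm.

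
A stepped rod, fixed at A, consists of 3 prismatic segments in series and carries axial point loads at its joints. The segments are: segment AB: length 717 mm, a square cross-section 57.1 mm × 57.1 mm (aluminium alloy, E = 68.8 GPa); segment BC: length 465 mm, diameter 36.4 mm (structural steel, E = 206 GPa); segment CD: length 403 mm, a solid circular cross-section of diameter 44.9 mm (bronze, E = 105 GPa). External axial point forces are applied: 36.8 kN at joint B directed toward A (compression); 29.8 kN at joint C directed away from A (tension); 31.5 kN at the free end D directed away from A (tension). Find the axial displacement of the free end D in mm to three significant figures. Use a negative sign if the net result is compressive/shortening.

Internal axial forces (sectioning from the free end, tension +): N_CD = 31.5 kN, N_BC = 61.3 kN, N_AB = 24.5 kN.
A_AB = 3260 mm².
A_BC = 1041 mm².
A_CD = 1583 mm².
δ_AB = 24500·717/(3260·68800) = 0.07831 mm
δ_BC = 61300·465/(1041·206000) = 0.133 mm
δ_CD = 31500·403/(1583·105000) = 0.07636 mm
δ = Σδ_i = 0.2876 mm.

0.288 mm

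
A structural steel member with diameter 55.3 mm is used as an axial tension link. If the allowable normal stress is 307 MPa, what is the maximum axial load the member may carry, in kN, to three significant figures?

A = 2402 mm².
P_max = σ_allow · A = 307 · 2402 = 737400 N = 737.4 kN.

737 kN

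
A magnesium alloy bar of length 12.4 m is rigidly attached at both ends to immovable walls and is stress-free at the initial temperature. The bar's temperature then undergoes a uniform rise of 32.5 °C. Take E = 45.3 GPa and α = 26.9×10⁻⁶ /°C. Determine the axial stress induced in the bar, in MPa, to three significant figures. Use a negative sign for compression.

Free thermal expansion αLΔT = 26.9e-6 · 12400 · 32.5 = 10.84 mm.
The walls impose strain ε = −(10.84)/12400 = -8.7425e-04; σ = Eε = 45300 · -8.7425e-04 = -39.6 MPa.

-39.6 MPa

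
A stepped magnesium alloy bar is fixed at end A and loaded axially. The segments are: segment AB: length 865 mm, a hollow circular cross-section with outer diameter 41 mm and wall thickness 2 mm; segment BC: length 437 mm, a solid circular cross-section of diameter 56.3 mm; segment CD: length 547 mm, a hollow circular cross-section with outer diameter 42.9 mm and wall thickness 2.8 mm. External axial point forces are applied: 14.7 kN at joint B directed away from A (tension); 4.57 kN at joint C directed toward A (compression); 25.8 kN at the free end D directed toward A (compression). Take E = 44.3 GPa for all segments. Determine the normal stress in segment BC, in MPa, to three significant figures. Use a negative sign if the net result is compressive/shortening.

Internal axial forces (sectioning from the free end, tension +): N_CD = -25.8 kN, N_BC = -30.37 kN, N_AB = -15.67 kN.
A_BC = 2489 mm².
σ_BC = N_BC/A_BC = -30370/2489 = -12.2 MPa.

-12.2 MPa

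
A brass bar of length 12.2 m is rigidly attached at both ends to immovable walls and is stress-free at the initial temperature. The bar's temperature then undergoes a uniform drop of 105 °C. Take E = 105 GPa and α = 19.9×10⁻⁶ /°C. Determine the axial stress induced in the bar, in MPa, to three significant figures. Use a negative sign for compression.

Free thermal expansion αLΔT = 19.9e-6 · 12200 · -105 = -25.49 mm.
The walls impose strain ε = −(-25.49)/12200 = 2.0895e-03; σ = Eε = 105000 · 2.0895e-03 = 219.4 MPa.

219 MPa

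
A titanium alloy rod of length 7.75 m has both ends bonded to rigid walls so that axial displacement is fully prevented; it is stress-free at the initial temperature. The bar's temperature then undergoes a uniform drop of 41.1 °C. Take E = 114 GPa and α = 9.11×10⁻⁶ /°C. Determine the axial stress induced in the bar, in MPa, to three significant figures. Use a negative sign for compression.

42.7 MPa

Free thermal expansion αLΔT = 9.11e-6 · 7750 · -41.1 = -2.902 mm.
The walls impose strain ε = −(-2.902)/7750 = 3.7442e-04; σ = Eε = 114000 · 3.7442e-04 = 42.68 MPa.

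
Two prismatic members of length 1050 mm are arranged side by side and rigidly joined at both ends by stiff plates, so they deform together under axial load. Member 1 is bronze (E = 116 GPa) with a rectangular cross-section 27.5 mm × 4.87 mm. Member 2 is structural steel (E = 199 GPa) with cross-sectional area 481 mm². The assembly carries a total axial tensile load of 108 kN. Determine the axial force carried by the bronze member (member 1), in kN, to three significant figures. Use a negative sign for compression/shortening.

A_1 = 133.9 mm².
Equal strain + equilibrium ⇒ each member carries load in proportion to AE: A₁E₁ = 15540000 N, A₂E₂ = 95720000 N, ΣAE = 111300000 N.
F₁ = P·A₁E₁/ΣAE = 108000·15540000/111300000 = 15080 N.

15.1 kN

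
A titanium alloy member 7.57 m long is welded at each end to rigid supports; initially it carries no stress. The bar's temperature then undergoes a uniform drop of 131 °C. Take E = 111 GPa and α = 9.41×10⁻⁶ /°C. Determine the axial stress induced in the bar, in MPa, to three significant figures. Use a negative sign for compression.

137 MPa

Free thermal expansion αLΔT = 9.41e-6 · 7570 · -131 = -9.332 mm.
The walls impose strain ε = −(-9.332)/7570 = 1.2327e-03; σ = Eε = 111000 · 1.2327e-03 = 136.8 MPa.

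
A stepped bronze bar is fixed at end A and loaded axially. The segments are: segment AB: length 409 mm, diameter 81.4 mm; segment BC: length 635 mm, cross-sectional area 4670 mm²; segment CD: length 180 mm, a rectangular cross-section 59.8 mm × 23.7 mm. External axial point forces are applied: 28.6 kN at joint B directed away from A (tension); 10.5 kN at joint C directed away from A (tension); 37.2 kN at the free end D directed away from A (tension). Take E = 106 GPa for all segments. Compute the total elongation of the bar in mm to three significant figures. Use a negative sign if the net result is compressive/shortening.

Internal axial forces (sectioning from the free end, tension +): N_CD = 37.2 kN, N_BC = 47.7 kN, N_AB = 76.3 kN.
A_AB = 5204 mm².
A_CD = 1417 mm².
δ_AB = 76300·409/(5204·106000) = 0.05657 mm
δ_BC = 47700·635/(4670·106000) = 0.06119 mm
δ_CD = 37200·180/(1417·106000) = 0.04457 mm
δ = Σδ_i = 0.1623 mm.

0.162 mm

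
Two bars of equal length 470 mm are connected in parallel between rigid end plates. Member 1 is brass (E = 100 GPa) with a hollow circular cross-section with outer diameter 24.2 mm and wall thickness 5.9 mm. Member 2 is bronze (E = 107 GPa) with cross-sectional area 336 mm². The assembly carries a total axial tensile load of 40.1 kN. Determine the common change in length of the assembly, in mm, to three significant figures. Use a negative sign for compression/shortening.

A_1 = 339.2 mm².
Equal strain + equilibrium ⇒ each member carries load in proportion to AE: A₁E₁ = 33920000 N, A₂E₂ = 35950000 N, ΣAE = 69870000 N.
δ = PL/ΣAE = 40100·470/69870000 = 0.2697 mm.

0.270 mm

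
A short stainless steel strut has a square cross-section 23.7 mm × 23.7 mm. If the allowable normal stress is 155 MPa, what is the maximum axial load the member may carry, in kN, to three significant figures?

87.1 kN

A = 561.7 mm².
P_max = σ_allow · A = 155 · 561.7 = 87060 N = 87.06 kN.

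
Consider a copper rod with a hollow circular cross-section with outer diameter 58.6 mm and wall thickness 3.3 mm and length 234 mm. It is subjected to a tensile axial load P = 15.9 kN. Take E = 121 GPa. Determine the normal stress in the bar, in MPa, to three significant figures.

27.7 MPa

A = 573.3 mm².
σ = N/A = 15900/573.3 = 27.73 MPa.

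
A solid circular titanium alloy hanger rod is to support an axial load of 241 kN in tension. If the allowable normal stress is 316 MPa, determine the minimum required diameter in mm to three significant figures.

31.2 mm

Required area A ≥ P/σ_allow = 241000/316 = 762.7 mm².
For a solid circular section, d ≥ √(4A/π) = 31.16 mm.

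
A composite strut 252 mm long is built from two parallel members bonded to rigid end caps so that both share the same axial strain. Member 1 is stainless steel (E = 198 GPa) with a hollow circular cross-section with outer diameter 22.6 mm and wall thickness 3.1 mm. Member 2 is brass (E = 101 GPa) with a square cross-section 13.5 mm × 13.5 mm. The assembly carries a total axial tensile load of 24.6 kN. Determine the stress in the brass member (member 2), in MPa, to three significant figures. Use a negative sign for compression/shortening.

44.4 MPa

A_1 = 189.9 mm².
A_2 = 182.2 mm².
Equal strain + equilibrium ⇒ each member carries load in proportion to AE: A₁E₁ = 37600000 N, A₂E₂ = 18410000 N, ΣAE = 56010000 N.
σ₂ = P·E₂/ΣAE = 24600·101000/56010000 = 44.36 MPa.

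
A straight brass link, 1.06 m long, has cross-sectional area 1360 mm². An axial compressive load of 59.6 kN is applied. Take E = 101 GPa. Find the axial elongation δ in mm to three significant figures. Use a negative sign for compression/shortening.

-0.460 mm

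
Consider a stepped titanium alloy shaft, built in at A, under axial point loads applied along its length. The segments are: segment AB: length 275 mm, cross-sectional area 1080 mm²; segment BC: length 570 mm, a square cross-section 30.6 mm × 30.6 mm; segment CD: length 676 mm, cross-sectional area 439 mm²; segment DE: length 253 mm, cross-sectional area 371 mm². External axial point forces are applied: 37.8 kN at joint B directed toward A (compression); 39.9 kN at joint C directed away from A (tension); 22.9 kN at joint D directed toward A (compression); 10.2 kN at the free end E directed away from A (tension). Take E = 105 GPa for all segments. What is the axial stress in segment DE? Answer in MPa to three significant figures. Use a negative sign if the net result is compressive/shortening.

Internal axial forces (sectioning from the free end, tension +): N_DE = 10.2 kN, N_CD = -12.7 kN, N_BC = 27.2 kN, N_AB = -10.6 kN.
σ_DE = N_DE/A_DE = 10200/371 = 27.49 MPa.

27.5 MPa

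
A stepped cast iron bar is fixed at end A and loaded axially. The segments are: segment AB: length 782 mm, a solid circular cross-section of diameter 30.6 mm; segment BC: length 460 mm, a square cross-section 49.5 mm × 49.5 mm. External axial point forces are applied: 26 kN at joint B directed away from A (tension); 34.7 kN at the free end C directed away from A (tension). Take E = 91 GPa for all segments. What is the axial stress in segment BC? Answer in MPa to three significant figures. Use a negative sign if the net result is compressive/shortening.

Internal axial forces (sectioning from the free end, tension +): N_BC = 34.7 kN, N_AB = 60.7 kN.
A_BC = 2450 mm².
σ_BC = N_BC/A_BC = 34700/2450 = 14.16 MPa.

14.2 MPa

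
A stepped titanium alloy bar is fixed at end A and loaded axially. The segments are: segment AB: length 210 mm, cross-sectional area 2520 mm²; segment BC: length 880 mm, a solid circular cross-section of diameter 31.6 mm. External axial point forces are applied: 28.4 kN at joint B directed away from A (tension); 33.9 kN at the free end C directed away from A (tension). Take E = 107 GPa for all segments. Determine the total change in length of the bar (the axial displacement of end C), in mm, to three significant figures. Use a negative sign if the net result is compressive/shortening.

Internal axial forces (sectioning from the free end, tension +): N_BC = 33.9 kN, N_AB = 62.3 kN.
A_BC = 784.3 mm².
δ_AB = 62300·210/(2520·107000) = 0.04852 mm
δ_BC = 33900·880/(784.3·107000) = 0.3555 mm
δ = Σδ_i = 0.404 mm.

0.404 mm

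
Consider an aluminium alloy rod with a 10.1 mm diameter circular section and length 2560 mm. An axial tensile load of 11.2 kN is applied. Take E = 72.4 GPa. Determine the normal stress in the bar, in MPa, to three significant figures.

A = 80.12 mm².
σ = N/A = 11200/80.12 = 139.8 MPa.

140 MPa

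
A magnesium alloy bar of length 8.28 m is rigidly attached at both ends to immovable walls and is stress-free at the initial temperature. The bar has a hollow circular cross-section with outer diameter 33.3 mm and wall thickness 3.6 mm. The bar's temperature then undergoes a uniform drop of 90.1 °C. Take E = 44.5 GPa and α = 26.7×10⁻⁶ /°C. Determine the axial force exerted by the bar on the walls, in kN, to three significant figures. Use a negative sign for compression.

36.0 kN

Free thermal expansion αLΔT = 26.7e-6 · 8280 · -90.1 = -19.92 mm.
The walls impose strain ε = −(-19.92)/8280 = 2.4057e-03; σ = Eε = 44500 · 2.4057e-03 = 107.1 MPa.
Wall reaction R = σ·A = 107.1·335.9 = 35960 N = 35.96 kN.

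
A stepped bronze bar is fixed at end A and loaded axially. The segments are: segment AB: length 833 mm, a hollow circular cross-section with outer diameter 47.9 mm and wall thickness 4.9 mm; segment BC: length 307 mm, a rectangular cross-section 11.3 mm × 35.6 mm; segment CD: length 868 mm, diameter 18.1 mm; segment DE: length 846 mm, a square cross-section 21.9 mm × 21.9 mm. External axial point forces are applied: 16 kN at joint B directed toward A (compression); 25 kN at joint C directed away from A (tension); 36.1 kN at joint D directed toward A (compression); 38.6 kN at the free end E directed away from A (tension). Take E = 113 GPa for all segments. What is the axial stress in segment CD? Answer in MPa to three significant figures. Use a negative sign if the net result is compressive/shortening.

Internal axial forces (sectioning from the free end, tension +): N_DE = 38.6 kN, N_CD = 2.5 kN, N_BC = 27.5 kN, N_AB = 11.5 kN.
A_CD = 257.3 mm².
σ_CD = N_CD/A_CD = 2500/257.3 = 9.716 MPa.

9.72 MPa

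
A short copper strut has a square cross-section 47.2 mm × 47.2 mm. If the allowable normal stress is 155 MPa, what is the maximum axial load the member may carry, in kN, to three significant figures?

A = 2228 mm².
P_max = σ_allow · A = 155 · 2228 = 345300 N = 345.3 kN.

345 kN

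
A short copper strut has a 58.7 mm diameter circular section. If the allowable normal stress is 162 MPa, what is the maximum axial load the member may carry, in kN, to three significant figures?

A = 2706 mm².
P_max = σ_allow · A = 162 · 2706 = 438400 N = 438.4 kN.

438 kN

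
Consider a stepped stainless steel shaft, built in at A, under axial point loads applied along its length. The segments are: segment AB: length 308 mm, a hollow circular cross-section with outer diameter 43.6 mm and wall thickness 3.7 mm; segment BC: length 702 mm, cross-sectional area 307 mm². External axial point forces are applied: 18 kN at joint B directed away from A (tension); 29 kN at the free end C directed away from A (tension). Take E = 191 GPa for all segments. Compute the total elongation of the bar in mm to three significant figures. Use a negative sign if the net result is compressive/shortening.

0.511 mm

Internal axial forces (sectioning from the free end, tension +): N_BC = 29 kN, N_AB = 47 kN.
A_AB = 463.8 mm².
δ_AB = 47000·308/(463.8·191000) = 0.1634 mm
δ_BC = 29000·702/(307·191000) = 0.3472 mm
δ = Σδ_i = 0.5106 mm.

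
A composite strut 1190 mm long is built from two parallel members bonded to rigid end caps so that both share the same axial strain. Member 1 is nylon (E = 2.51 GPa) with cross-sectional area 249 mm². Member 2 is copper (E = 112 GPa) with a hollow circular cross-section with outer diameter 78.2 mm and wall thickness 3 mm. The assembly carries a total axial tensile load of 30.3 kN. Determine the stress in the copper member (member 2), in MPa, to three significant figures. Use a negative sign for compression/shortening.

A_2 = 708.7 mm².
Equal strain + equilibrium ⇒ each member carries load in proportion to AE: A₁E₁ = 625000 N, A₂E₂ = 79380000 N, ΣAE = 80000000 N.
σ₂ = P·E₂/ΣAE = 30300·112000/80000000 = 42.42 MPa.

42.4 MPa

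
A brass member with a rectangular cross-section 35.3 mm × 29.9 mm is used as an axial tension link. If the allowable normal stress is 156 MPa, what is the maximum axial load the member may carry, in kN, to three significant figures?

A = 1055 mm².
P_max = σ_allow · A = 156 · 1055 = 164700 N = 164.7 kN.

165 kN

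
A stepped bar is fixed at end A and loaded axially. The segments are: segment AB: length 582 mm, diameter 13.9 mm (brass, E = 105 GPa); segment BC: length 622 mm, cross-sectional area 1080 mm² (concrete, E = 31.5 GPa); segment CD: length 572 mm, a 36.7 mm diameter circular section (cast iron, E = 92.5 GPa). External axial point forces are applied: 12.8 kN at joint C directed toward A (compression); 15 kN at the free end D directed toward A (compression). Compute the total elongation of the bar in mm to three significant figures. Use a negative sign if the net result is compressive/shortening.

-1.61 mm

Internal axial forces (sectioning from the free end, tension +): N_CD = -15 kN, N_BC = -27.8 kN, N_AB = -27.8 kN.
A_AB = 151.7 mm².
A_CD = 1058 mm².
δ_AB = -27800·582/(151.7·105000) = -1.015 mm
δ_BC = -27800·622/(1080·31500) = -0.5083 mm
δ_CD = -15000·572/(1058·92500) = -0.08768 mm
δ = Σδ_i = -1.611 mm.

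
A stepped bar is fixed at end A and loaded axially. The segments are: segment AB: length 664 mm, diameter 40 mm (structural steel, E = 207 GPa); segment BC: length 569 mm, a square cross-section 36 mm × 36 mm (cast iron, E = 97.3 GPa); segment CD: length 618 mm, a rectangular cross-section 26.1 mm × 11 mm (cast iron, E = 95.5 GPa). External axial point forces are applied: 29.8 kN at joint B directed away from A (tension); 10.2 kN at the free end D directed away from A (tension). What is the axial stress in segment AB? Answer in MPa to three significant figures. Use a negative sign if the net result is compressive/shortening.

Internal axial forces (sectioning from the free end, tension +): N_CD = 10.2 kN, N_BC = 10.2 kN, N_AB = 40 kN.
A_AB = 1257 mm².
σ_AB = N_AB/A_AB = 40000/1257 = 31.83 MPa.

31.8 MPa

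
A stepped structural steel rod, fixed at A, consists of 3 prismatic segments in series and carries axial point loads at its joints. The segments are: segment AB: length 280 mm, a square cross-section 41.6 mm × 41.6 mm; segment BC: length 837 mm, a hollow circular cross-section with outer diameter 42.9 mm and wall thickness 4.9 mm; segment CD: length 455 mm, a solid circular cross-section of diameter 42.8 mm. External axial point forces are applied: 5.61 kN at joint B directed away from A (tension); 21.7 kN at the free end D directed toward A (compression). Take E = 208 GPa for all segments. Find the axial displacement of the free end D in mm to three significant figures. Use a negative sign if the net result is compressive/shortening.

-0.195 mm

Internal axial forces (sectioning from the free end, tension +): N_CD = -21.7 kN, N_BC = -21.7 kN, N_AB = -16.09 kN.
A_AB = 1731 mm².
A_BC = 585 mm².
A_CD = 1439 mm².
δ_AB = -16090·280/(1731·208000) = -0.01252 mm
δ_BC = -21700·837/(585·208000) = -0.1493 mm
δ_CD = -21700·455/(1439·208000) = -0.03299 mm
δ = Σδ_i = -0.1948 mm.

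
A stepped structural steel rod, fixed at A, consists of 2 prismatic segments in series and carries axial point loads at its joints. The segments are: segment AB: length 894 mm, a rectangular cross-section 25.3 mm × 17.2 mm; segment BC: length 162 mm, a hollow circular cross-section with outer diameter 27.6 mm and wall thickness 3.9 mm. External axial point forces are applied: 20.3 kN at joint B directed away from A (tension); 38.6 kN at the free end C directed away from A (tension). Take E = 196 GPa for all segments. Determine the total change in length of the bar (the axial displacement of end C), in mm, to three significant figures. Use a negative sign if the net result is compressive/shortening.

0.727 mm

Internal axial forces (sectioning from the free end, tension +): N_BC = 38.6 kN, N_AB = 58.9 kN.
A_AB = 435.2 mm².
A_BC = 290.4 mm².
δ_AB = 58900·894/(435.2·196000) = 0.6174 mm
δ_BC = 38600·162/(290.4·196000) = 0.1099 mm
δ = Σδ_i = 0.7272 mm.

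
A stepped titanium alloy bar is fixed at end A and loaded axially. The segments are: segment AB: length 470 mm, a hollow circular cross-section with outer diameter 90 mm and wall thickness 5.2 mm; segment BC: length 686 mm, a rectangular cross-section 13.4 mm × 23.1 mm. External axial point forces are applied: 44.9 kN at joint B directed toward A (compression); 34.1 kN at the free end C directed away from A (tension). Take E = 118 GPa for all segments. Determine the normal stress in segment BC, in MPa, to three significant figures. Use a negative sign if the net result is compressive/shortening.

110 MPa

Internal axial forces (sectioning from the free end, tension +): N_BC = 34.1 kN, N_AB = -10.8 kN.
A_BC = 309.5 mm².
σ_BC = N_BC/A_BC = 34100/309.5 = 110.2 MPa.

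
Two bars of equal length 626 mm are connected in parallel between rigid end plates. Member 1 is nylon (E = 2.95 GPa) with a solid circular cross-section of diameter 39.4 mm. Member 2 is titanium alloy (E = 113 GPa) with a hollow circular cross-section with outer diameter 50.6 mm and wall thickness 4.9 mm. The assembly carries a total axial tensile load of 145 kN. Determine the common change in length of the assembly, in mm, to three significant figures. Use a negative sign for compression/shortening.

1.09 mm

A_1 = 1219 mm².
A_2 = 703.5 mm².
Equal strain + equilibrium ⇒ each member carries load in proportion to AE: A₁E₁ = 3597000 N, A₂E₂ = 79500000 N, ΣAE = 83090000 N.
δ = PL/ΣAE = 145000·626/83090000 = 1.092 mm.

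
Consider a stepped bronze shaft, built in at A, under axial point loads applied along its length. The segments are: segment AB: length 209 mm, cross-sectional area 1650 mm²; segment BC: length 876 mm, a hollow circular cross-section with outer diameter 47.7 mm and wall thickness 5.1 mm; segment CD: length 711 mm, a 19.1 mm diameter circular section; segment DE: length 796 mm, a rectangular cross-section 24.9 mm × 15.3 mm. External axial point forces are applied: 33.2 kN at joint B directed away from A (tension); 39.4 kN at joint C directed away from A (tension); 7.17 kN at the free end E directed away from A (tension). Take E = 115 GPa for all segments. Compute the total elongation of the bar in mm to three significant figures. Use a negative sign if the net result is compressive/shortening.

0.893 mm

Internal axial forces (sectioning from the free end, tension +): N_DE = 7.17 kN, N_CD = 7.17 kN, N_BC = 46.57 kN, N_AB = 79.77 kN.
A_BC = 682.5 mm².
A_CD = 286.5 mm².
A_DE = 381 mm².
δ_AB = 79770·209/(1650·115000) = 0.08786 mm
δ_BC = 46570·876/(682.5·115000) = 0.5197 mm
δ_CD = 7170·711/(286.5·115000) = 0.1547 mm
δ_DE = 7170·796/(381·115000) = 0.1303 mm
δ = Σδ_i = 0.8926 mm.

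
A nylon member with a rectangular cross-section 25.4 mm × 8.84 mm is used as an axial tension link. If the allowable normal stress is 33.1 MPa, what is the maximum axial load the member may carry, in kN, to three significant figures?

7.43 kN

A = 224.5 mm².
P_max = σ_allow · A = 33.1 · 224.5 = 7432 N = 7.432 kN.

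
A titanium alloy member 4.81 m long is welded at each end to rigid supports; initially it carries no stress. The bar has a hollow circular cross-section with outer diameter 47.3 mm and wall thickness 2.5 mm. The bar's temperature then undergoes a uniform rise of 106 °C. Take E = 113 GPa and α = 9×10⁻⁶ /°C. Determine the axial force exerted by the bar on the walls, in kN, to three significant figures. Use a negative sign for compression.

-37.9 kN

Free thermal expansion αLΔT = 9e-6 · 4810 · 106 = 4.589 mm.
The walls impose strain ε = −(4.589)/4810 = -9.5400e-04; σ = Eε = 113000 · -9.5400e-04 = -107.8 MPa.
Wall reaction R = σ·A = -107.8·351.9 = -37930 N = -37.93 kN.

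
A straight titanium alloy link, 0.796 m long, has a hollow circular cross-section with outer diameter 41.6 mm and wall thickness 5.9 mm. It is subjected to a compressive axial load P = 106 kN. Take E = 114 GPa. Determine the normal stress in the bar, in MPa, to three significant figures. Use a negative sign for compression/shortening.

-160 MPa

A = 661.7 mm².
σ = N/A = -106000/661.7 = -160.2 MPa.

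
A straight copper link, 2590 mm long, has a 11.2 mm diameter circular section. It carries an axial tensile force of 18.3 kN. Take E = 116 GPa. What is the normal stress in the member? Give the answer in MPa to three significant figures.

186 MPa

A = 98.52 mm².
σ = N/A = 18300/98.52 = 185.7 MPa.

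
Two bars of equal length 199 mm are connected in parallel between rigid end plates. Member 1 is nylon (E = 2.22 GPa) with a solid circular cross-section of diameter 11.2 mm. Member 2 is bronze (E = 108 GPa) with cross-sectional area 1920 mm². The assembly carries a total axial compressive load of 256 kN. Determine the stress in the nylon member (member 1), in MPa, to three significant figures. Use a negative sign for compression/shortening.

-2.74 MPa

A_1 = 98.52 mm².
Equal strain + equilibrium ⇒ each member carries load in proportion to AE: A₁E₁ = 218700 N, A₂E₂ = 207400000 N, ΣAE = 207600000 N.
σ₁ = P·E₁/ΣAE = -256000·2220/207600000 = -2.738 MPa.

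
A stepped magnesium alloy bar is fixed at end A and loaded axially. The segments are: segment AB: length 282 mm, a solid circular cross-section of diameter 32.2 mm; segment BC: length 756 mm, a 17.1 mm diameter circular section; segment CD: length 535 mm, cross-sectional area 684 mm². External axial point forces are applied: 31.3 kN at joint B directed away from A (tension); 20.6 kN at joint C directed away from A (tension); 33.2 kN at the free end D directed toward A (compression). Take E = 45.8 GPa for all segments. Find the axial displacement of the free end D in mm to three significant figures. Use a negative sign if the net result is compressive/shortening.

Internal axial forces (sectioning from the free end, tension +): N_CD = -33.2 kN, N_BC = -12.6 kN, N_AB = 18.7 kN.
A_AB = 814.3 mm².
A_BC = 229.7 mm².
δ_AB = 18700·282/(814.3·45800) = 0.1414 mm
δ_BC = -12600·756/(229.7·45800) = -0.9056 mm
δ_CD = -33200·535/(684·45800) = -0.567 mm
δ = Σδ_i = -1.331 mm.

-1.33 mm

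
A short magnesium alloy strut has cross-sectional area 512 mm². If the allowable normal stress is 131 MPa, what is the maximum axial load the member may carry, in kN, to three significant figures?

67.1 kN

P_max = σ_allow · A = 131 · 512 = 67070 N = 67.07 kN.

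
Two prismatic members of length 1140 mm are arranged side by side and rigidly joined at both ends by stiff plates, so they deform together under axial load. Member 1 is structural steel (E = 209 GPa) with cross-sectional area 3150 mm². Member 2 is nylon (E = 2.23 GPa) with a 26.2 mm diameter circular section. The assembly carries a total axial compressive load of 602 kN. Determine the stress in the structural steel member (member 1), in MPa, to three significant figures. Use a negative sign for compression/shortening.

A_2 = 539.1 mm².
Equal strain + equilibrium ⇒ each member carries load in proportion to AE: A₁E₁ = 658400000 N, A₂E₂ = 1202000 N, ΣAE = 659600000 N.
σ₁ = P·E₁/ΣAE = -602000·209000/659600000 = -190.8 MPa.

-191 MPa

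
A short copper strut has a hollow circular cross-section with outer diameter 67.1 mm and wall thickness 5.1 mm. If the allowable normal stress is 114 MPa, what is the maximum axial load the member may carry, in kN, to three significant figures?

113 kN

A = 993.4 mm².
P_max = σ_allow · A = 114 · 993.4 = 113200 N = 113.2 kN.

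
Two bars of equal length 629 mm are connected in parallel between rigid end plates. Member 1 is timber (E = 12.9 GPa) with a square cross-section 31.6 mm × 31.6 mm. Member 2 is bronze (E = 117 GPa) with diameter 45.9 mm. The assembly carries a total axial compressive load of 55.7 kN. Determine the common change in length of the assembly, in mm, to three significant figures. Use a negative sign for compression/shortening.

-0.170 mm

A_1 = 998.6 mm².
A_2 = 1655 mm².
Equal strain + equilibrium ⇒ each member carries load in proportion to AE: A₁E₁ = 12880000 N, A₂E₂ = 193600000 N, ΣAE = 206500000 N.
δ = PL/ΣAE = -55700·629/206500000 = -0.1697 mm.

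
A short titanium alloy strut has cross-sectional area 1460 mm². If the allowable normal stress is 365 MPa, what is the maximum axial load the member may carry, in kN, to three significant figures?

533 kN

P_max = σ_allow · A = 365 · 1460 = 532900 N = 532.9 kN.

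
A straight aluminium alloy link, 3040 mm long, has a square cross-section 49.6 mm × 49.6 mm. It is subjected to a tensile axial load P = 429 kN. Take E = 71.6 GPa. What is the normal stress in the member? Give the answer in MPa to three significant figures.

A = 2460 mm².
σ = N/A = 429000/2460 = 174.4 MPa.

174 MPa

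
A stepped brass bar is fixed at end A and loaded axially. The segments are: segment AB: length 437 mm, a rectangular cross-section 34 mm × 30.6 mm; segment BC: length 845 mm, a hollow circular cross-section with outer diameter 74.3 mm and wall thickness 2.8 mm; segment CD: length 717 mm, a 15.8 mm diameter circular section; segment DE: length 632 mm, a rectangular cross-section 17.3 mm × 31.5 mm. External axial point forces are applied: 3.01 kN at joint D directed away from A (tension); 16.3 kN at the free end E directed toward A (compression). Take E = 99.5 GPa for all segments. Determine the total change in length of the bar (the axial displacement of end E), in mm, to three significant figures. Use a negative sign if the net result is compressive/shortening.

Internal axial forces (sectioning from the free end, tension +): N_DE = -16.3 kN, N_CD = -13.29 kN, N_BC = -13.29 kN, N_AB = -13.29 kN.
A_AB = 1040 mm².
A_BC = 628.9 mm².
A_CD = 196.1 mm².
A_DE = 545 mm².
δ_AB = -13290·437/(1040·99500) = -0.0561 mm
δ_BC = -13290·845/(628.9·99500) = -0.1795 mm
δ_CD = -13290·717/(196.1·99500) = -0.4884 mm
δ_DE = -16300·632/(545·99500) = -0.19 mm
δ = Σδ_i = -0.914 mm.

-0.914 mm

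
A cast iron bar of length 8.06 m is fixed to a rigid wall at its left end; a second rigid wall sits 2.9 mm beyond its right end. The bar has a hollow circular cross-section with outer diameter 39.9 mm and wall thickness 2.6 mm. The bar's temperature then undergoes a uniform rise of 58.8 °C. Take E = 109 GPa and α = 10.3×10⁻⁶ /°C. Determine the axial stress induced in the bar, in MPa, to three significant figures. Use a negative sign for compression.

Free thermal expansion αLΔT = 10.3e-6 · 8060 · 58.8 = 4.881 mm.
The walls engage after the gap closes; constrained expansion = 4.881 − 2.9 = 1.981 mm.
The walls impose strain ε = −(1.981)/8060 = -2.4584e-04; σ = Eε = 109000 · -2.4584e-04 = -26.8 MPa.

-26.8 MPa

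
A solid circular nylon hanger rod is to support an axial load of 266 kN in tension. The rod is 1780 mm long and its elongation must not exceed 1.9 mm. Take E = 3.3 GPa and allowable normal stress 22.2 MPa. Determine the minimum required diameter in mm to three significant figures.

Required area A ≥ P/σ_allow = 266000/22.2 = 11980 mm².
For a solid circular section, d ≥ √(4A/π) = 123.5 mm.
Elongation limit: A ≥ PL/(Eδ_allow) = 266000·1780/(3300·1.9) = 75520 mm² ⇒ d ≥ 310.1 mm.
The elongation limit governs.

310 mm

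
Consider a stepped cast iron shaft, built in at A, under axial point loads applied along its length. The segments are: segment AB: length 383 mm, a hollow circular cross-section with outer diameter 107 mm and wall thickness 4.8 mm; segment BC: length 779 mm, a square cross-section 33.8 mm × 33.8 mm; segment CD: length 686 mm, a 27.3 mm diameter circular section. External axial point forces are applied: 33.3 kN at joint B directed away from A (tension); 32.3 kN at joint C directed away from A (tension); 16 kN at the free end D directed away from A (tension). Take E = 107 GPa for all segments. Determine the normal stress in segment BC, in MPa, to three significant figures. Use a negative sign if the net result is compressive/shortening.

Internal axial forces (sectioning from the free end, tension +): N_CD = 16 kN, N_BC = 48.3 kN, N_AB = 81.6 kN.
A_BC = 1142 mm².
σ_BC = N_BC/A_BC = 48300/1142 = 42.28 MPa.

42.3 MPa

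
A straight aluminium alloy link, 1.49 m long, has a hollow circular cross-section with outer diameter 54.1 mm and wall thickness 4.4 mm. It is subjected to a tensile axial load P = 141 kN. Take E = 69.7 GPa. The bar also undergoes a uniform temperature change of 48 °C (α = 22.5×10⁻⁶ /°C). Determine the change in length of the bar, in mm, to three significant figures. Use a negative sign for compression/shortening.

A = 687 mm².
δ_mech = NL/(AE) = 141000·1490/(687·69700) = 4.387 mm.
δ_thermal = αLΔT = 22.5e-6·1490·48 = 1.609 mm.
δ = δ_mech + δ_thermal = 5.997 mm.

6.00 mm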